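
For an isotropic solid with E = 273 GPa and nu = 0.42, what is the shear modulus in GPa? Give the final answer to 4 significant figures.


G = E / (2*(1+nu))
G = 273 / (2*(1+0.42))
G = 96.13 GPa


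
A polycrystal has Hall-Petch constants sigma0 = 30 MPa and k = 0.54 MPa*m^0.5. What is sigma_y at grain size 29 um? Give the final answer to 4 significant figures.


sigma_y = sigma0 + k / sqrt(d)
d = 29 um = 2.9e-05 m
sigma_y = 30 + 0.54 / sqrt(2.9e-05)
sigma_y = 130.3 MPa


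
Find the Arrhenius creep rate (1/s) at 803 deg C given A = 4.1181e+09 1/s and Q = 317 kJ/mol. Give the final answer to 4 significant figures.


rate = A * exp(-Q / (R*T))
T = 803 + 273.15 = 1076.15 K
rate = 4.1181e+09 * exp(-317e3 / (8.314 * 1076.15))
rate = 1.688e-06 1/s


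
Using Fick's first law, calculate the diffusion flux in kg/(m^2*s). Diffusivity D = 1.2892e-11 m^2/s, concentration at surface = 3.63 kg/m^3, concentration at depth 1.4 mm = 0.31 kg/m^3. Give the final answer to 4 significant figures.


J = -D * (dC/dx) = D * (C1 - C2) / dx
J = 1.2892e-11 * (3.63 - 0.31) / 1.4e-03
J = 3.057e-08 kg/(m^2*s)


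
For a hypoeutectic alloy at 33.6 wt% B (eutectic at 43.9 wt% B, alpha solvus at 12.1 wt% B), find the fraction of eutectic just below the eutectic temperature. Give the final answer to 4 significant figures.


f_primary = (C_e - C0) / (C_e - C_alpha_max)
f_primary = (43.9 - 33.6) / (43.9 - 12.1)
f_primary = 0.323899
f_eutectic = 1 - 0.323899 = 0.6761


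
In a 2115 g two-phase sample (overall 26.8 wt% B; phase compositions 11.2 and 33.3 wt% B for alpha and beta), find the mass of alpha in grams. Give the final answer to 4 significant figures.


f_alpha = (C_beta - C0) / (C_beta - C_alpha)
f_alpha = (33.3 - 26.8) / (33.3 - 11.2) = 0.294118
m_alpha = f_alpha * m_total = 0.294118 * 2115 = 622.1 g


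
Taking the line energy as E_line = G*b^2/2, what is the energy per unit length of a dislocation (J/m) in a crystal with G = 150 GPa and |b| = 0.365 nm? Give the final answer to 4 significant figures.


E = G*b^2/2
b = 0.365 nm = 3.65e-10 m
G = 150 GPa = 1.5e+11 Pa
E = 0.5 * 1.5e+11 * (3.65e-10)^2
E = 9.992e-09 J/m


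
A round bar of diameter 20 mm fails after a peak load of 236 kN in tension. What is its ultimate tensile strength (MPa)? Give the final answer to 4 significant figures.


A0 = pi*(d/2)^2 = pi*(20/2)^2 = 314.159 mm^2
UTS = F_max / A0 = 236*1000 / 314.159
UTS = 751.2 MPa


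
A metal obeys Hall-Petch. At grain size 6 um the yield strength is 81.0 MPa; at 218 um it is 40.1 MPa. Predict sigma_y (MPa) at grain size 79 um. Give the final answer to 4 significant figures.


sigma_y = sigma0 + k / sqrt(d)
1/sqrt(d1) = 1/sqrt(6e-06) = 408.248;  1/sqrt(d2) = 67.7285
k = (sigma1 - sigma2) / (1/sqrt(d1) - 1/sqrt(d2)) = (81.0 - 40.1) / (408.248 - 67.7285) = 0.120111 MPa*m^0.5
sigma0 = sigma1 - k/sqrt(d1) = 81.0 - 0.120111*408.248 = 31.9651 MPa
sigma_y(d3) = 31.9651 + 0.120111 / sqrt(7.9e-05) = 45.48 MPa


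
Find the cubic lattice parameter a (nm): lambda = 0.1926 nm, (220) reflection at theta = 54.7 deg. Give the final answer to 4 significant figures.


d = lambda / (2*sin(theta))
d = 0.1926 / (2*sin(54.7 deg))
d = 0.117995 nm
a = d * sqrt(h^2+k^2+l^2) = 0.117995 * sqrt(8)
a = 0.3337 nm


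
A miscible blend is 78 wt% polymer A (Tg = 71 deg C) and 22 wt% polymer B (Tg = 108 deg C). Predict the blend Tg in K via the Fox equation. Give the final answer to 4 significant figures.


1/Tg = w1/Tg1 + w2/Tg2 (in Kelvin)
Tg1 = 344.15 K, Tg2 = 381.15 K
1/Tg = 0.78/344.15 + 0.22/381.15
Tg = 351.7 K


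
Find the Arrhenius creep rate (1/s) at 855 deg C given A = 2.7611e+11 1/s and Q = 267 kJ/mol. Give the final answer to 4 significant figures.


rate = A * exp(-Q / (R*T))
T = 855 + 273.15 = 1128.15 K
rate = 2.7611e+11 * exp(-267e3 / (8.314 * 1128.15))
rate = 0.1197 1/s


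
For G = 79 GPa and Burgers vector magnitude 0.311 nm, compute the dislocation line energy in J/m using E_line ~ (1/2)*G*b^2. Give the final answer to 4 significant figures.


E = G*b^2/2
b = 0.311 nm = 3.11e-10 m
G = 79 GPa = 7.9e+10 Pa
E = 0.5 * 7.9e+10 * (3.11e-10)^2
E = 3.82e-09 J/m


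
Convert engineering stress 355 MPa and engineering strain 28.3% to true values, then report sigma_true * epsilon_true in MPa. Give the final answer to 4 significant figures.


sigma_true = sigma_eng * (1 + epsilon_eng)
sigma_true = 355 * (1 + 0.283) = 455.465 MPa
epsilon_true = ln(1 + epsilon_eng)
epsilon_true = ln(1 + 0.283) = 0.249201
sigma_true * epsilon_true = 455.465 * 0.249201 = 113.5 MPa


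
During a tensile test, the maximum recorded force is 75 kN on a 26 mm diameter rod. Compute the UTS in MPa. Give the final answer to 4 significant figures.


A0 = pi*(d/2)^2 = pi*(26/2)^2 = 530.929 mm^2
UTS = F_max / A0 = 75*1000 / 530.929
UTS = 141.3 MPa


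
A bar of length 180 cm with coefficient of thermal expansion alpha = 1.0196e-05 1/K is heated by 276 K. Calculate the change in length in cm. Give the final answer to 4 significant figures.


dL = L0 * alpha * dT
dL = 180 * 1.0196e-05 * 276
dL = 0.5065 cm


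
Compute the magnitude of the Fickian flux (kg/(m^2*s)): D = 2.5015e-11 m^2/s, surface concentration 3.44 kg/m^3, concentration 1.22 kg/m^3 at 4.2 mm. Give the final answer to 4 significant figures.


J = -D * (dC/dx) = D * (C1 - C2) / dx
J = 2.5015e-11 * (3.44 - 1.22) / 4.2e-03
J = 1.322e-08 kg/(m^2*s)


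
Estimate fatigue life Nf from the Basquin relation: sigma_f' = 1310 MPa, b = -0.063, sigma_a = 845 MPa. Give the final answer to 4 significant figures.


sigma_a = sigma_f' * (2*Nf)^b
2*Nf = (sigma_a / sigma_f')^(1/b)
2*Nf = (845 / 1310)^(1/-0.063)
2*Nf = 1053.06
Nf = 526.5 cycles


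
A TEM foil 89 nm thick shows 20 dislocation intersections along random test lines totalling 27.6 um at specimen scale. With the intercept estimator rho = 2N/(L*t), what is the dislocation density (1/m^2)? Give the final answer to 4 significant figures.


rho = 2N / (L * t)
L = 27.6 um = 2.76e-05 m, t = 89 nm = 8.9e-08 m
rho = 2 * 20 / (2.76e-05 * 8.9e-08)
rho = 1.628e+13 1/m^2


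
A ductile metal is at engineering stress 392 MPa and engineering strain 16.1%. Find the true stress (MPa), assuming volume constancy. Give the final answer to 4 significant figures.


sigma_true = sigma_eng * (1 + epsilon_eng)
sigma_true = 392 * (1 + 0.161)
sigma_true = 455.1 MPa


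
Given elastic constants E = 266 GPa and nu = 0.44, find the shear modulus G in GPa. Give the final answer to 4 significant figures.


G = E / (2*(1+nu))
G = 266 / (2*(1+0.44))
G = 92.36 GPa


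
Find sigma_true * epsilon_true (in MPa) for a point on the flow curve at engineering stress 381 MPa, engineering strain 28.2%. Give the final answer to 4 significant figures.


sigma_true = sigma_eng * (1 + epsilon_eng)
sigma_true = 381 * (1 + 0.282) = 488.442 MPa
epsilon_true = ln(1 + epsilon_eng)
epsilon_true = ln(1 + 0.282) = 0.248421
sigma_true * epsilon_true = 488.442 * 0.248421 = 121.3 MPa


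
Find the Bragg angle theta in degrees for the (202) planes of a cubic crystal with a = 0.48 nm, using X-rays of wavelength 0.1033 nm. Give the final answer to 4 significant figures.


d = a / sqrt(h^2+k^2+l^2)
d = 0.48 / sqrt(8) = 0.169706 nm
lambda = 2*d*sin(theta)  =>  sin(theta) = lambda / (2*d)
sin(theta) = 0.1033 / (2 * 0.169706) = 0.304351
theta = 17.72 deg


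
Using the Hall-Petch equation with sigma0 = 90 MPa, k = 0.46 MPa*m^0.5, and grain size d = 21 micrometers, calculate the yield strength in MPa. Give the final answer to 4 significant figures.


sigma_y = sigma0 + k / sqrt(d)
d = 21 um = 2.1e-05 m
sigma_y = 90 + 0.46 / sqrt(2.1e-05)
sigma_y = 190.4 MPa


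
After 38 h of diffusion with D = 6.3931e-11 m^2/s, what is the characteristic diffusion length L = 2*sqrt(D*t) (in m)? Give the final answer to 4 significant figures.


t = 38 hr = 136800 s
Diffusion length = 2*sqrt(D*t)
= 2*sqrt(6.3931e-11 * 136800)
= 5.915e-03 m


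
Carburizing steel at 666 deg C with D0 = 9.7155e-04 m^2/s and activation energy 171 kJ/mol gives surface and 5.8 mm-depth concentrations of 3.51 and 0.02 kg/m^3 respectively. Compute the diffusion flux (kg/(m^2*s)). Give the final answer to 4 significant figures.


Step 1: D = D0 * exp(-Qd/(R*T))
T = 666 + 273.15 = 939.15 K
D = 9.7155e-04 * exp(-171e3 / (8.314 * 939.15)) = 2.99407e-13 m^2/s
Step 2: J = D * (C1 - C2) / dx
J = 2.99407e-13 * (3.51 - 0.02) / 5.8e-03
J = 1.802e-10 kg/(m^2*s)


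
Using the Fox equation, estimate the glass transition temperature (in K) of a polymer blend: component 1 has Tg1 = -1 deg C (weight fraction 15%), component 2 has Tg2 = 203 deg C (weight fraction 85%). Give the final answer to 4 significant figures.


1/Tg = w1/Tg1 + w2/Tg2 (in Kelvin)
Tg1 = 272.15 K, Tg2 = 476.15 K
1/Tg = 0.15/272.15 + 0.85/476.15
Tg = 428 K


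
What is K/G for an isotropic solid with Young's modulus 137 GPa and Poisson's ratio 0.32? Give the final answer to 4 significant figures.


G = E / (2*(1+nu))
G = 137 / (2*(1+0.32)) = 51.8939 GPa
K = E / (3*(1-2*nu))
K = 137 / (3*(1-2*0.32)) = 126.852 GPa
K/G = 126.852 / 51.8939 = 2.444


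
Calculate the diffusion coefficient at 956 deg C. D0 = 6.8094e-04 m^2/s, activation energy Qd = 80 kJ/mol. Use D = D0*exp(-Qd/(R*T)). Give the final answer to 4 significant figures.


D = D0 * exp(-Qd / (R*T))
T = 1229.15 K
D = 6.8094e-04 * exp(-80e3 / (8.314 * 1229.15))
D = 2.712e-07 m^2/s


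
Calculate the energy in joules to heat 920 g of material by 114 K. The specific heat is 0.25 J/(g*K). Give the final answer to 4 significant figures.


Q = m * cp * dT
Q = 920 * 0.25 * 114
Q = 26220 J


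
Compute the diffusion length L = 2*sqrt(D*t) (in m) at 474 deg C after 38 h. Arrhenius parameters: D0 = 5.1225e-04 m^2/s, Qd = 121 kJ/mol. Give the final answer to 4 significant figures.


Step 1: D = D0 * exp(-Qd/(R*T))
T = 747.15 K
D = 5.1225e-04 * exp(-121e3 / (8.314 * 747.15)) = 1.77763e-12 m^2/s
Step 2: L = 2*sqrt(D*t)
t = 38 h = 136800 s
L = 2*sqrt(1.77763e-12 * 136800) = 9.863e-04 m


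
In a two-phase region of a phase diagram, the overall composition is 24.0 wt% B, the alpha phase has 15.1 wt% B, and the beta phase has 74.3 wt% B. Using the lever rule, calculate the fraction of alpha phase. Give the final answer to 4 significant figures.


f_alpha = (C_beta - C0) / (C_beta - C_alpha)
f_alpha = (74.3 - 24.0) / (74.3 - 15.1)
f_alpha = 0.8497


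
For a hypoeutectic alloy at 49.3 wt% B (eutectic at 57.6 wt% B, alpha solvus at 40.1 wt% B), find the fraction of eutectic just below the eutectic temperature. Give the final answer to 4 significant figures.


f_primary = (C_e - C0) / (C_e - C_alpha_max)
f_primary = (57.6 - 49.3) / (57.6 - 40.1)
f_primary = 0.474286
f_eutectic = 1 - 0.474286 = 0.5257


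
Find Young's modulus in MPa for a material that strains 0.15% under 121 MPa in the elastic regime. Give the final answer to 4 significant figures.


E = sigma / epsilon
epsilon = 0.15% = 1.5e-03
E = 121 / 1.5e-03
E = 80670 MPa


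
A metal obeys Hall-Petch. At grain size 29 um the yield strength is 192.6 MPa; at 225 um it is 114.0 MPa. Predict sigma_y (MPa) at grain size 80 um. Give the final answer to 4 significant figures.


sigma_y = sigma0 + k / sqrt(d)
1/sqrt(d1) = 1/sqrt(2.9e-05) = 185.695;  1/sqrt(d2) = 66.6667
k = (sigma1 - sigma2) / (1/sqrt(d1) - 1/sqrt(d2)) = (192.6 - 114.0) / (185.695 - 66.6667) = 0.660345 MPa*m^0.5
sigma0 = sigma1 - k/sqrt(d1) = 192.6 - 0.660345*185.695 = 69.977 MPa
sigma_y(d3) = 69.977 + 0.660345 / sqrt(8e-05) = 143.8 MPa


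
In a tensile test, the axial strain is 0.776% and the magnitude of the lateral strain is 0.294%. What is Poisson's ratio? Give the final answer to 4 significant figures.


nu = -epsilon_lat / epsilon_axial
Lateral strain is contraction (negative), so using magnitudes:
nu = 0.294 / 0.776
nu = 0.3789


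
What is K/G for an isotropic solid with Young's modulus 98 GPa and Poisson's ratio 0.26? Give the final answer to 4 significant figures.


G = E / (2*(1+nu))
G = 98 / (2*(1+0.26)) = 38.8889 GPa
K = E / (3*(1-2*nu))
K = 98 / (3*(1-2*0.26)) = 68.0556 GPa
K/G = 68.0556 / 38.8889 = 1.75


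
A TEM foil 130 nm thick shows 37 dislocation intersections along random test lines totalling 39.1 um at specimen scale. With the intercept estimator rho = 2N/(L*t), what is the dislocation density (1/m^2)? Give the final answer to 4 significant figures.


rho = 2N / (L * t)
L = 39.1 um = 3.91e-05 m, t = 130 nm = 1.3e-07 m
rho = 2 * 37 / (3.91e-05 * 1.3e-07)
rho = 1.456e+13 1/m^2


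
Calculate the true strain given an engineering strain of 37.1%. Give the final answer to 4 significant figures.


epsilon_true = ln(1 + epsilon_eng)
epsilon_true = ln(1 + 0.371)
epsilon_true = 0.3155


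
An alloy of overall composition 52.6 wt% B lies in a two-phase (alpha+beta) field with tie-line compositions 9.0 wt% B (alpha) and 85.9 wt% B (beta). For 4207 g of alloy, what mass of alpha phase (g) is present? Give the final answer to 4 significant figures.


f_alpha = (C_beta - C0) / (C_beta - C_alpha)
f_alpha = (85.9 - 52.6) / (85.9 - 9.0) = 0.43303
m_alpha = f_alpha * m_total = 0.43303 * 4207 = 1822 g


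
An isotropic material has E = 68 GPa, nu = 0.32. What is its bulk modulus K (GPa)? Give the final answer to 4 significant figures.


K = E / (3*(1-2*nu))
K = 68 / (3*(1-2*0.32))
K = 62.96 GPa


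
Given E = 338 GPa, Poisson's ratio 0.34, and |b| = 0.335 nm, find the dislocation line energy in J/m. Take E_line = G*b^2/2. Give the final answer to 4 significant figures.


Step 1: G = E / (2*(1+nu))
G = 338 / (2*(1+0.34)) = 126.119 GPa = 1.26119e+11 Pa
Step 2: E_line = G*b^2/2
b = 0.335 nm = 3.35e-10 m
E_line = 0.5 * 1.26119e+11 * (3.35e-10)^2 = 7.077e-09 J/m


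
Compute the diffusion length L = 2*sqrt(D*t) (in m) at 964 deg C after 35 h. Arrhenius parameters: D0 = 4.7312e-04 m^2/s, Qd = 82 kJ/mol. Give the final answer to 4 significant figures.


Step 1: D = D0 * exp(-Qd/(R*T))
T = 1237.15 K
D = 4.7312e-04 * exp(-82e3 / (8.314 * 1237.15)) = 1.63178e-07 m^2/s
Step 2: L = 2*sqrt(D*t)
t = 35 h = 126000 s
L = 2*sqrt(1.63178e-07 * 126000) = 0.2868 m


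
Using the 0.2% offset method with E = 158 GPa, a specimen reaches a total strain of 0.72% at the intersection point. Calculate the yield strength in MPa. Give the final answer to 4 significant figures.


Offset strain = 0.002
Elastic strain at yield = total_strain - offset = 7.2e-03 - 0.002 = 5.2e-03
sigma_y = E * elastic_strain = 158000 * 5.2e-03
sigma_y = 821.6 MPa


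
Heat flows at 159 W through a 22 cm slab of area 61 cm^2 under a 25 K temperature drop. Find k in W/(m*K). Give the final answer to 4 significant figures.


k = Q*L / (A*dT)
L = 0.22 m, A = 6.1e-03 m^2
k = 159 * 0.22 / (6.1e-03 * 25)
k = 229.4 W/(m*K)


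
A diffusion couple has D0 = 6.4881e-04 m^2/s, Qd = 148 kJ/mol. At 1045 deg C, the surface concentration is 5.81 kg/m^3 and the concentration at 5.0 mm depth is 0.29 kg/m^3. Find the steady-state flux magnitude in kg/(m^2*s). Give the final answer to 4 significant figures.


Step 1: D = D0 * exp(-Qd/(R*T))
T = 1045 + 273.15 = 1318.15 K
D = 6.4881e-04 * exp(-148e3 / (8.314 * 1318.15)) = 8.85268e-10 m^2/s
Step 2: J = D * (C1 - C2) / dx
J = 8.85268e-10 * (5.81 - 0.29) / 5e-03
J = 9.773e-07 kg/(m^2*s)


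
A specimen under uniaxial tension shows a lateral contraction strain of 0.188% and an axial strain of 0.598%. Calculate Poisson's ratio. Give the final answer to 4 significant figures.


nu = -epsilon_lat / epsilon_axial
Lateral strain is contraction (negative), so using magnitudes:
nu = 0.188 / 0.598
nu = 0.3144


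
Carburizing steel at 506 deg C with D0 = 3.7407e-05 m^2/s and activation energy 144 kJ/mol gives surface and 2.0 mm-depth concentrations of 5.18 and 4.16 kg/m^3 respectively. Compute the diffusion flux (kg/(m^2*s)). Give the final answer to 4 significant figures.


Step 1: D = D0 * exp(-Qd/(R*T))
T = 506 + 273.15 = 779.15 K
D = 3.7407e-05 * exp(-144e3 / (8.314 * 779.15)) = 8.29403e-15 m^2/s
Step 2: J = D * (C1 - C2) / dx
J = 8.29403e-15 * (5.18 - 4.16) / 2e-03
J = 4.23e-12 kg/(m^2*s)


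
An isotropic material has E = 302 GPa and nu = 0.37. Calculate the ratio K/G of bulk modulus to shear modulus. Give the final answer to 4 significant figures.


G = E / (2*(1+nu))
G = 302 / (2*(1+0.37)) = 110.219 GPa
K = E / (3*(1-2*nu))
K = 302 / (3*(1-2*0.37)) = 387.179 GPa
K/G = 387.179 / 110.219 = 3.513


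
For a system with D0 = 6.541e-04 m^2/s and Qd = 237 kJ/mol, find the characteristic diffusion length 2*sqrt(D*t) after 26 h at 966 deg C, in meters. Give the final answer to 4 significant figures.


Step 1: D = D0 * exp(-Qd/(R*T))
T = 1239.15 K
D = 6.541e-04 * exp(-237e3 / (8.314 * 1239.15)) = 6.68158e-14 m^2/s
Step 2: L = 2*sqrt(D*t)
t = 26 h = 93600 s
L = 2*sqrt(6.68158e-14 * 93600) = 1.582e-04 m


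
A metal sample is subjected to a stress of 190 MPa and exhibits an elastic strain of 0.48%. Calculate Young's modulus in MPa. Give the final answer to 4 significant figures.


E = sigma / epsilon
epsilon = 0.48% = 4.8e-03
E = 190 / 4.8e-03
E = 39580 MPa


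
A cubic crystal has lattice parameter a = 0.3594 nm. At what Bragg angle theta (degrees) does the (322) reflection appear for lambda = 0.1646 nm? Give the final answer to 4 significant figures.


d = a / sqrt(h^2+k^2+l^2)
d = 0.3594 / sqrt(17) = 0.0871673 nm
lambda = 2*d*sin(theta)  =>  sin(theta) = lambda / (2*d)
sin(theta) = 0.1646 / (2 * 0.0871673) = 0.944161
theta = 70.76 deg


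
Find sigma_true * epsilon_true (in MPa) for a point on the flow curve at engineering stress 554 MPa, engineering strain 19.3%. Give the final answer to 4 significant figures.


sigma_true = sigma_eng * (1 + epsilon_eng)
sigma_true = 554 * (1 + 0.193) = 660.922 MPa
epsilon_true = ln(1 + epsilon_eng)
epsilon_true = ln(1 + 0.193) = 0.176471
sigma_true * epsilon_true = 660.922 * 0.176471 = 116.6 MPa


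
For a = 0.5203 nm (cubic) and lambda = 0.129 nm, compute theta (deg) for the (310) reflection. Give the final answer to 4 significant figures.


d = a / sqrt(h^2+k^2+l^2)
d = 0.5203 / sqrt(10) = 0.164533 nm
lambda = 2*d*sin(theta)  =>  sin(theta) = lambda / (2*d)
sin(theta) = 0.129 / (2 * 0.164533) = 0.392018
theta = 23.08 deg


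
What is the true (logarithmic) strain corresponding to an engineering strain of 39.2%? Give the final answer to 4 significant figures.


epsilon_true = ln(1 + epsilon_eng)
epsilon_true = ln(1 + 0.392)
epsilon_true = 0.3307


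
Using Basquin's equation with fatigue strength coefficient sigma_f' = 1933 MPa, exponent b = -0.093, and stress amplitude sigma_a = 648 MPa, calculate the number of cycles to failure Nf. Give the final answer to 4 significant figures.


sigma_a = sigma_f' * (2*Nf)^b
2*Nf = (sigma_a / sigma_f')^(1/b)
2*Nf = (648 / 1933)^(1/-0.093)
2*Nf = 127010
Nf = 63500 cycles


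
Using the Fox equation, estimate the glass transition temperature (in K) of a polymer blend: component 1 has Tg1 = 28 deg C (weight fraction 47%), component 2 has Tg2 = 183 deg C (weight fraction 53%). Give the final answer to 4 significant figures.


1/Tg = w1/Tg1 + w2/Tg2 (in Kelvin)
Tg1 = 301.15 K, Tg2 = 456.15 K
1/Tg = 0.47/301.15 + 0.53/456.15
Tg = 367.3 K


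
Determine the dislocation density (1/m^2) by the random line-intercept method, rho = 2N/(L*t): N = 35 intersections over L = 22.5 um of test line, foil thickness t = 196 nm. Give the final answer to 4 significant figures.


rho = 2N / (L * t)
L = 22.5 um = 2.25e-05 m, t = 196 nm = 1.96e-07 m
rho = 2 * 35 / (2.25e-05 * 1.96e-07)
rho = 1.587e+13 1/m^2


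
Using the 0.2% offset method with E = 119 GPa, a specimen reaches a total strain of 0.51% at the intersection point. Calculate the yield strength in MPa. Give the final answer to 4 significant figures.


Offset strain = 0.002
Elastic strain at yield = total_strain - offset = 5.1e-03 - 0.002 = 3.1e-03
sigma_y = E * elastic_strain = 119000 * 3.1e-03
sigma_y = 368.9 MPa


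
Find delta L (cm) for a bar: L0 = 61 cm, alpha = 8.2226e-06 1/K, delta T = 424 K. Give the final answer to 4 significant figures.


dL = L0 * alpha * dT
dL = 61 * 8.2226e-06 * 424
dL = 0.2127 cm


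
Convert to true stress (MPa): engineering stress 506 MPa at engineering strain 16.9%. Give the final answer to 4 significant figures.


sigma_true = sigma_eng * (1 + epsilon_eng)
sigma_true = 506 * (1 + 0.169)
sigma_true = 591.5 MPa


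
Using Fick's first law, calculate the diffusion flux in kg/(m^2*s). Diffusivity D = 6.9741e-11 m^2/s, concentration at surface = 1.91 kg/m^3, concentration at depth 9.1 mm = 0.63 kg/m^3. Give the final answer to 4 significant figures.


J = -D * (dC/dx) = D * (C1 - C2) / dx
J = 6.9741e-11 * (1.91 - 0.63) / 9.1e-03
J = 9.81e-09 kg/(m^2*s)


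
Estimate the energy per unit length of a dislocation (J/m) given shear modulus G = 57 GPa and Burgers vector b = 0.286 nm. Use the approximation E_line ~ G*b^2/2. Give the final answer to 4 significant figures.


E = G*b^2/2
b = 0.286 nm = 2.86e-10 m
G = 57 GPa = 5.7e+10 Pa
E = 0.5 * 5.7e+10 * (2.86e-10)^2
E = 2.331e-09 J/m


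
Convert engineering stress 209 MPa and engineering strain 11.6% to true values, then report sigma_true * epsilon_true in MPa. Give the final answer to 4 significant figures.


sigma_true = sigma_eng * (1 + epsilon_eng)
sigma_true = 209 * (1 + 0.116) = 233.244 MPa
epsilon_true = ln(1 + epsilon_eng)
epsilon_true = ln(1 + 0.116) = 0.109751
sigma_true * epsilon_true = 233.244 * 0.109751 = 25.6 MPa


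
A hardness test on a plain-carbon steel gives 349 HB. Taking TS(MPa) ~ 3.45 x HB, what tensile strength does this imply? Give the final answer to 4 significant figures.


TS (MPa) = 3.45 * HB
TS = 3.45 * 349
TS = 1204 MPa


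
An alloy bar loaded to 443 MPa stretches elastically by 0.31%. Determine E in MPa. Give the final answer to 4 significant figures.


E = sigma / epsilon
epsilon = 0.31% = 3.1e-03
E = 443 / 3.1e-03
E = 142900 MPa


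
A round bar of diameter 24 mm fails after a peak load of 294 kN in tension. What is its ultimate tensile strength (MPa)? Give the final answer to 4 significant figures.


A0 = pi*(d/2)^2 = pi*(24/2)^2 = 452.389 mm^2
UTS = F_max / A0 = 294*1000 / 452.389
UTS = 649.9 MPa


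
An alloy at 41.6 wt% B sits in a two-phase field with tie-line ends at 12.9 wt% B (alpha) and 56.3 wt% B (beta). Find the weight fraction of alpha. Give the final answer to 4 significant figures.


f_alpha = (C_beta - C0) / (C_beta - C_alpha)
f_alpha = (56.3 - 41.6) / (56.3 - 12.9)
f_alpha = 0.3387


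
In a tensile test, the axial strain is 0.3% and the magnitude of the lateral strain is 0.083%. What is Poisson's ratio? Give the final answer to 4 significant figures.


nu = -epsilon_lat / epsilon_axial
Lateral strain is contraction (negative), so using magnitudes:
nu = 0.083 / 0.3
nu = 0.2767


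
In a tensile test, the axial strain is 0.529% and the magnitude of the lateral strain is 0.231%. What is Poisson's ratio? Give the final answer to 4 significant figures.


nu = -epsilon_lat / epsilon_axial
Lateral strain is contraction (negative), so using magnitudes:
nu = 0.231 / 0.529
nu = 0.4367


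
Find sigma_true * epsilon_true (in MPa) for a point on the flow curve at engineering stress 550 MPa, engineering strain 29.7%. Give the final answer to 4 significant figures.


sigma_true = sigma_eng * (1 + epsilon_eng)
sigma_true = 550 * (1 + 0.297) = 713.35 MPa
epsilon_true = ln(1 + epsilon_eng)
epsilon_true = ln(1 + 0.297) = 0.260054
sigma_true * epsilon_true = 713.35 * 0.260054 = 185.5 MPa


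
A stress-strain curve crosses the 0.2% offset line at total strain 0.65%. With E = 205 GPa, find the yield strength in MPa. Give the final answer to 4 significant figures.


Offset strain = 0.002
Elastic strain at yield = total_strain - offset = 6.5e-03 - 0.002 = 4.5e-03
sigma_y = E * elastic_strain = 205000 * 4.5e-03
sigma_y = 922.5 MPa


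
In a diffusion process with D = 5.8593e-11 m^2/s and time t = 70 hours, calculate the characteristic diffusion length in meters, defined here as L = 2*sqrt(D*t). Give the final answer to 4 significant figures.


t = 70 hr = 252000 s
Diffusion length = 2*sqrt(D*t)
= 2*sqrt(5.8593e-11 * 252000)
= 7.685e-03 m


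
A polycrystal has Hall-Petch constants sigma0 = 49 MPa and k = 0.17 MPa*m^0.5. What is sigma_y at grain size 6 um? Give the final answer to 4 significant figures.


sigma_y = sigma0 + k / sqrt(d)
d = 6 um = 6e-06 m
sigma_y = 49 + 0.17 / sqrt(6e-06)
sigma_y = 118.4 MPa


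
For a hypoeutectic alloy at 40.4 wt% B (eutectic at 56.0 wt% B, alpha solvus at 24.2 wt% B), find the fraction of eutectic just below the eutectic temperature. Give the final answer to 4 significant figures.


f_primary = (C_e - C0) / (C_e - C_alpha_max)
f_primary = (56.0 - 40.4) / (56.0 - 24.2)
f_primary = 0.490566
f_eutectic = 1 - 0.490566 = 0.5094


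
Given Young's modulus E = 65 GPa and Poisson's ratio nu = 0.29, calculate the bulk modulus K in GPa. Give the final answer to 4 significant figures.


K = E / (3*(1-2*nu))
K = 65 / (3*(1-2*0.29))
K = 51.59 GPa


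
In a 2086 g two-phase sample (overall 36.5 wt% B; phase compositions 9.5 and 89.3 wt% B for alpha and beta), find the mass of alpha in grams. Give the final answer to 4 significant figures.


f_alpha = (C_beta - C0) / (C_beta - C_alpha)
f_alpha = (89.3 - 36.5) / (89.3 - 9.5) = 0.661654
m_alpha = f_alpha * m_total = 0.661654 * 2086 = 1380 g


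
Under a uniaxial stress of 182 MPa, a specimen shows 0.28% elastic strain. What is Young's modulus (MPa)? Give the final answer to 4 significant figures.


E = sigma / epsilon
epsilon = 0.28% = 2.8e-03
E = 182 / 2.8e-03
E = 65000 MPa


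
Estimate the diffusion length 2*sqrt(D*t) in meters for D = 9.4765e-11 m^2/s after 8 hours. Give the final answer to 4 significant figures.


t = 8 hr = 28800 s
Diffusion length = 2*sqrt(D*t)
= 2*sqrt(9.4765e-11 * 28800)
= 3.304e-03 m


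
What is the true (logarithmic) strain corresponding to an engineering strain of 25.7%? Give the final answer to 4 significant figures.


epsilon_true = ln(1 + epsilon_eng)
epsilon_true = ln(1 + 0.257)
epsilon_true = 0.2287


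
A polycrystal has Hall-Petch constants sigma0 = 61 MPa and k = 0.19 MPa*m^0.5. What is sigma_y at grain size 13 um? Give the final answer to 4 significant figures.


sigma_y = sigma0 + k / sqrt(d)
d = 13 um = 1.3e-05 m
sigma_y = 61 + 0.19 / sqrt(1.3e-05)
sigma_y = 113.7 MPa


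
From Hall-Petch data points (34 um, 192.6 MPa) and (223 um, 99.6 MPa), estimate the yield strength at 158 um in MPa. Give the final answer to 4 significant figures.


sigma_y = sigma0 + k / sqrt(d)
1/sqrt(d1) = 1/sqrt(3.4e-05) = 171.499;  1/sqrt(d2) = 66.965
k = (sigma1 - sigma2) / (1/sqrt(d1) - 1/sqrt(d2)) = (192.6 - 99.6) / (171.499 - 66.965) = 0.889666 MPa*m^0.5
sigma0 = sigma1 - k/sqrt(d1) = 192.6 - 0.889666*171.499 = 40.0236 MPa
sigma_y(d3) = 40.0236 + 0.889666 / sqrt(1.58e-04) = 110.8 MPa


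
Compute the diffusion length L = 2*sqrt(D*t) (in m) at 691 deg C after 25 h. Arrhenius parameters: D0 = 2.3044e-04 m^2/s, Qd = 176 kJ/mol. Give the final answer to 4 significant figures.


Step 1: D = D0 * exp(-Qd/(R*T))
T = 964.15 K
D = 2.3044e-04 * exp(-176e3 / (8.314 * 964.15)) = 6.71556e-14 m^2/s
Step 2: L = 2*sqrt(D*t)
t = 25 h = 90000 s
L = 2*sqrt(6.71556e-14 * 90000) = 1.555e-04 m


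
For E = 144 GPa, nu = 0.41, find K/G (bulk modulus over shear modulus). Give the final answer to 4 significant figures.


G = E / (2*(1+nu))
G = 144 / (2*(1+0.41)) = 51.0638 GPa
K = E / (3*(1-2*nu))
K = 144 / (3*(1-2*0.41)) = 266.667 GPa
K/G = 266.667 / 51.0638 = 5.222


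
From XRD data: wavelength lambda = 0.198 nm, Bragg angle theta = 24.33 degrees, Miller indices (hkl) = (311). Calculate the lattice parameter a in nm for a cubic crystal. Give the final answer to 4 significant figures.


d = lambda / (2*sin(theta))
d = 0.198 / (2*sin(24.33 deg))
d = 0.240296 nm
a = d * sqrt(h^2+k^2+l^2) = 0.240296 * sqrt(11)
a = 0.797 nm


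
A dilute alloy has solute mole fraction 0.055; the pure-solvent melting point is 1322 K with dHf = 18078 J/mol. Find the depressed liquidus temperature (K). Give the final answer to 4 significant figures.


dT = R*Tm^2*x / dHf
dT = 8.314 * 1322^2 * 0.055 / 18078
dT = 44.2064 K
T_new = 1322 - 44.2064 = 1278 K


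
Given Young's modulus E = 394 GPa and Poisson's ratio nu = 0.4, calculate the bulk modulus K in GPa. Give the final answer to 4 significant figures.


K = E / (3*(1-2*nu))
K = 394 / (3*(1-2*0.4))
K = 656.7 GPa


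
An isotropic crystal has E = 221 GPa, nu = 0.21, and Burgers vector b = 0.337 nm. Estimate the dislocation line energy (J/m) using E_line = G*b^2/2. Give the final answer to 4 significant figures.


Step 1: G = E / (2*(1+nu))
G = 221 / (2*(1+0.21)) = 91.3223 GPa = 9.13223e+10 Pa
Step 2: E_line = G*b^2/2
b = 0.337 nm = 3.37e-10 m
E_line = 0.5 * 9.13223e+10 * (3.37e-10)^2 = 5.186e-09 J/m


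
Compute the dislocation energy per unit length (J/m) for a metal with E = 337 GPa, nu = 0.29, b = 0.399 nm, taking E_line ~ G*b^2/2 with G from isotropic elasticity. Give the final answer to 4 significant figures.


Step 1: G = E / (2*(1+nu))
G = 337 / (2*(1+0.29)) = 130.62 GPa = 1.3062e+11 Pa
Step 2: E_line = G*b^2/2
b = 0.399 nm = 3.99e-10 m
E_line = 0.5 * 1.3062e+11 * (3.99e-10)^2 = 1.04e-08 J/m


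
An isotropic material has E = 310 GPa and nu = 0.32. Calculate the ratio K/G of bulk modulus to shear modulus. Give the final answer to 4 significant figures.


G = E / (2*(1+nu))
G = 310 / (2*(1+0.32)) = 117.424 GPa
K = E / (3*(1-2*nu))
K = 310 / (3*(1-2*0.32)) = 287.037 GPa
K/G = 287.037 / 117.424 = 2.444


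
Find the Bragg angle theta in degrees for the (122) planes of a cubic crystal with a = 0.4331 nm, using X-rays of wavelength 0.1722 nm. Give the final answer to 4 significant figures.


d = a / sqrt(h^2+k^2+l^2)
d = 0.4331 / sqrt(9) = 0.144367 nm
lambda = 2*d*sin(theta)  =>  sin(theta) = lambda / (2*d)
sin(theta) = 0.1722 / (2 * 0.144367) = 0.596398
theta = 36.61 deg


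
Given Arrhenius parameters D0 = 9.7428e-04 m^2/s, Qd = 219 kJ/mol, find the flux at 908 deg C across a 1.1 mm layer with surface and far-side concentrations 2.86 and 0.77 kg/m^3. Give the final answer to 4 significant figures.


Step 1: D = D0 * exp(-Qd/(R*T))
T = 908 + 273.15 = 1181.15 K
D = 9.7428e-04 * exp(-219e3 / (8.314 * 1181.15)) = 2.01084e-13 m^2/s
Step 2: J = D * (C1 - C2) / dx
J = 2.01084e-13 * (2.86 - 0.77) / 1.1e-03
J = 3.821e-10 kg/(m^2*s)


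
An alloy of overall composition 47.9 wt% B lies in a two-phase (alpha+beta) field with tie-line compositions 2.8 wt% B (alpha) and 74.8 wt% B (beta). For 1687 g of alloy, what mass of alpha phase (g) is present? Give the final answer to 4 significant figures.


f_alpha = (C_beta - C0) / (C_beta - C_alpha)
f_alpha = (74.8 - 47.9) / (74.8 - 2.8) = 0.373611
m_alpha = f_alpha * m_total = 0.373611 * 1687 = 630.3 g


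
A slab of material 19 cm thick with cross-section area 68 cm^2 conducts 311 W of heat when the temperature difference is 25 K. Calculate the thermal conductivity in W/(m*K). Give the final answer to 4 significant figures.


k = Q*L / (A*dT)
L = 0.19 m, A = 6.8e-03 m^2
k = 311 * 0.19 / (6.8e-03 * 25)
k = 347.6 W/(m*K)


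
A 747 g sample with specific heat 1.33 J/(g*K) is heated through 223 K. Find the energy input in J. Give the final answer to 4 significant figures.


Q = m * cp * dT
Q = 747 * 1.33 * 223
Q = 221600 J


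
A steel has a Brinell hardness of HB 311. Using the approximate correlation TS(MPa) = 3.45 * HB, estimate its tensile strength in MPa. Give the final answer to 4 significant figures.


TS (MPa) = 3.45 * HB
TS = 3.45 * 311
TS = 1073 MPa


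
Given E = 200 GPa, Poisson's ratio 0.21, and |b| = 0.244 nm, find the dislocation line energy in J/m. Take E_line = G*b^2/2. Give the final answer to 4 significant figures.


Step 1: G = E / (2*(1+nu))
G = 200 / (2*(1+0.21)) = 82.6446 GPa = 8.26446e+10 Pa
Step 2: E_line = G*b^2/2
b = 0.244 nm = 2.44e-10 m
E_line = 0.5 * 8.26446e+10 * (2.44e-10)^2 = 2.46e-09 J/m


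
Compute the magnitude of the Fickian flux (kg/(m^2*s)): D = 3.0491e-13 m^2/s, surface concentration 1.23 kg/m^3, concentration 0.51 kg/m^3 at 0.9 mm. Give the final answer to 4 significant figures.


J = -D * (dC/dx) = D * (C1 - C2) / dx
J = 3.0491e-13 * (1.23 - 0.51) / 9e-04
J = 2.439e-10 kg/(m^2*s)


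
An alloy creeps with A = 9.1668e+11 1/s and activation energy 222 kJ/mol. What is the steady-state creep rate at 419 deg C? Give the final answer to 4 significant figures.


rate = A * exp(-Q / (R*T))
T = 419 + 273.15 = 692.15 K
rate = 9.1668e+11 * exp(-222e3 / (8.314 * 692.15))
rate = 1.614e-05 1/s


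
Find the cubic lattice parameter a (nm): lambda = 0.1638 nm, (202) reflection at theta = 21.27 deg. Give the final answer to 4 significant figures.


d = lambda / (2*sin(theta))
d = 0.1638 / (2*sin(21.27 deg))
d = 0.225767 nm
a = d * sqrt(h^2+k^2+l^2) = 0.225767 * sqrt(8)
a = 0.6386 nm


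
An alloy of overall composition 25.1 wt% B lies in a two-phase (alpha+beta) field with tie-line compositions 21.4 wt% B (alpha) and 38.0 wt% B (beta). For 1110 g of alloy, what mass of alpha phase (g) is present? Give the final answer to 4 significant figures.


f_alpha = (C_beta - C0) / (C_beta - C_alpha)
f_alpha = (38.0 - 25.1) / (38.0 - 21.4) = 0.777108
m_alpha = f_alpha * m_total = 0.777108 * 1110 = 862.6 g


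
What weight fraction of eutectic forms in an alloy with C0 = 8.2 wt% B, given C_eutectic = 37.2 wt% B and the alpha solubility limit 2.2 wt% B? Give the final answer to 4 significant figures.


f_primary = (C_e - C0) / (C_e - C_alpha_max)
f_primary = (37.2 - 8.2) / (37.2 - 2.2)
f_primary = 0.828571
f_eutectic = 1 - 0.828571 = 0.1714


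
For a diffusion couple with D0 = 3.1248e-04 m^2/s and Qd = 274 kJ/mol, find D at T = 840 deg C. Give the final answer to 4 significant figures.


D = D0 * exp(-Qd / (R*T))
T = 1113.15 K
D = 3.1248e-04 * exp(-274e3 / (8.314 * 1113.15))
D = 4.334e-17 m^2/s


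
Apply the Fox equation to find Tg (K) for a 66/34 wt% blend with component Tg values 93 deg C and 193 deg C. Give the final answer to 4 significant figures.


1/Tg = w1/Tg1 + w2/Tg2 (in Kelvin)
Tg1 = 366.15 K, Tg2 = 466.15 K
1/Tg = 0.66/366.15 + 0.34/466.15
Tg = 395 K


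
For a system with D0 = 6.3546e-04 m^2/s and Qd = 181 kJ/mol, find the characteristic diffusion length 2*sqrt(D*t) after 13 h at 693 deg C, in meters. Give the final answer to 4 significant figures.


Step 1: D = D0 * exp(-Qd/(R*T))
T = 966.15 K
D = 6.3546e-04 * exp(-181e3 / (8.314 * 966.15)) = 1.03996e-13 m^2/s
Step 2: L = 2*sqrt(D*t)
t = 13 h = 46800 s
L = 2*sqrt(1.03996e-13 * 46800) = 1.395e-04 m


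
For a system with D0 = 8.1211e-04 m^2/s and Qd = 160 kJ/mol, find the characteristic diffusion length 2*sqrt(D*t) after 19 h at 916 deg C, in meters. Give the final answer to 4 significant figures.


Step 1: D = D0 * exp(-Qd/(R*T))
T = 1189.15 K
D = 8.1211e-04 * exp(-160e3 / (8.314 * 1189.15)) = 7.6067e-11 m^2/s
Step 2: L = 2*sqrt(D*t)
t = 19 h = 68400 s
L = 2*sqrt(7.6067e-11 * 68400) = 4.562e-03 m


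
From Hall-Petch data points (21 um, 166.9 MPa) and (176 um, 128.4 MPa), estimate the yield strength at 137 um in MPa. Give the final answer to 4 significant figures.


sigma_y = sigma0 + k / sqrt(d)
1/sqrt(d1) = 1/sqrt(2.1e-05) = 218.218;  1/sqrt(d2) = 75.3778
k = (sigma1 - sigma2) / (1/sqrt(d1) - 1/sqrt(d2)) = (166.9 - 128.4) / (218.218 - 75.3778) = 0.269532 MPa*m^0.5
sigma0 = sigma1 - k/sqrt(d1) = 166.9 - 0.269532*218.218 = 108.083 MPa
sigma_y(d3) = 108.083 + 0.269532 / sqrt(1.37e-04) = 131.1 MPa


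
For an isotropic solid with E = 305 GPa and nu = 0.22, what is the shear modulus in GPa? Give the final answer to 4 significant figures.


G = E / (2*(1+nu))
G = 305 / (2*(1+0.22))
G = 125 GPa


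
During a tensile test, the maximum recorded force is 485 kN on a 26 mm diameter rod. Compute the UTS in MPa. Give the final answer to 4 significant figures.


A0 = pi*(d/2)^2 = pi*(26/2)^2 = 530.929 mm^2
UTS = F_max / A0 = 485*1000 / 530.929
UTS = 913.5 MPa


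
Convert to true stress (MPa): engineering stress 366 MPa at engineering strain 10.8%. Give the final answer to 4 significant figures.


sigma_true = sigma_eng * (1 + epsilon_eng)
sigma_true = 366 * (1 + 0.108)
sigma_true = 405.5 MPa


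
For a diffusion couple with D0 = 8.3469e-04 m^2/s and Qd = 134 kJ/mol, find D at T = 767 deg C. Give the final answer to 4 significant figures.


D = D0 * exp(-Qd / (R*T))
T = 1040.15 K
D = 8.3469e-04 * exp(-134e3 / (8.314 * 1040.15))
D = 1.556e-10 m^2/s


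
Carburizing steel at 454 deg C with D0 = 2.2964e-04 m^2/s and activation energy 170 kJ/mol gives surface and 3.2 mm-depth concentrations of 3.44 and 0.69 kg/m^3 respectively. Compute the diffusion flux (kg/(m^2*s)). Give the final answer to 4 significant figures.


Step 1: D = D0 * exp(-Qd/(R*T))
T = 454 + 273.15 = 727.15 K
D = 2.2964e-04 * exp(-170e3 / (8.314 * 727.15)) = 1.40831e-16 m^2/s
Step 2: J = D * (C1 - C2) / dx
J = 1.40831e-16 * (3.44 - 0.69) / 3.2e-03
J = 1.21e-13 kg/(m^2*s)


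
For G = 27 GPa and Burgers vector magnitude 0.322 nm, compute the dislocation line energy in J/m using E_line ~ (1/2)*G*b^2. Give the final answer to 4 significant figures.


E = G*b^2/2
b = 0.322 nm = 3.22e-10 m
G = 27 GPa = 2.7e+10 Pa
E = 0.5 * 2.7e+10 * (3.22e-10)^2
E = 1.4e-09 J/m


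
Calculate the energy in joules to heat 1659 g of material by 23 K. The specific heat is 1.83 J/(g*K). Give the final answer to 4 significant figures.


Q = m * cp * dT
Q = 1659 * 1.83 * 23
Q = 69830 J


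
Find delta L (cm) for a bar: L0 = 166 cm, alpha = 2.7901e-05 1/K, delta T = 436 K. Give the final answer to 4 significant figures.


dL = L0 * alpha * dT
dL = 166 * 2.7901e-05 * 436
dL = 2.019 cm


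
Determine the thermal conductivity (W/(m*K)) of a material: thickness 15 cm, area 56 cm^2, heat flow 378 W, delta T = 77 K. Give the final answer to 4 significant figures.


k = Q*L / (A*dT)
L = 0.15 m, A = 5.6e-03 m^2
k = 378 * 0.15 / (5.6e-03 * 77)
k = 131.5 W/(m*K)


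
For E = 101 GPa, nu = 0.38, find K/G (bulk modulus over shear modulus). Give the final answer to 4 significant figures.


G = E / (2*(1+nu))
G = 101 / (2*(1+0.38)) = 36.5942 GPa
K = E / (3*(1-2*nu))
K = 101 / (3*(1-2*0.38)) = 140.278 GPa
K/G = 140.278 / 36.5942 = 3.833


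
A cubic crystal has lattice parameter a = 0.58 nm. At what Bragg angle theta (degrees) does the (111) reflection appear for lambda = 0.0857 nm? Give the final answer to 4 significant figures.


d = a / sqrt(h^2+k^2+l^2)
d = 0.58 / sqrt(3) = 0.334863 nm
lambda = 2*d*sin(theta)  =>  sin(theta) = lambda / (2*d)
sin(theta) = 0.0857 / (2 * 0.334863) = 0.127963
theta = 7.352 deg


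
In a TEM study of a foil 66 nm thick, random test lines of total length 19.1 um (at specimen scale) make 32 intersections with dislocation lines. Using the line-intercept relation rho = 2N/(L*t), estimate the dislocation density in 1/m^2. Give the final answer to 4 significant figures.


rho = 2N / (L * t)
L = 19.1 um = 1.91e-05 m, t = 66 nm = 6.6e-08 m
rho = 2 * 32 / (1.91e-05 * 6.6e-08)
rho = 5.077e+13 1/m^2


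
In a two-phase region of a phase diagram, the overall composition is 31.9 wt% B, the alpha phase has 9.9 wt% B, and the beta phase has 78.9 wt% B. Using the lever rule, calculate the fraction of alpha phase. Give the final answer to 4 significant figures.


f_alpha = (C_beta - C0) / (C_beta - C_alpha)
f_alpha = (78.9 - 31.9) / (78.9 - 9.9)
f_alpha = 0.6812


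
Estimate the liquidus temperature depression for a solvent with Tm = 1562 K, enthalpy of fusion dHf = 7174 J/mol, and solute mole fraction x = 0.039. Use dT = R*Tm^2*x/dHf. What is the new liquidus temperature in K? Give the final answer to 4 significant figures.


dT = R*Tm^2*x / dHf
dT = 8.314 * 1562^2 * 0.039 / 7174
dT = 110.275 K
T_new = 1562 - 110.275 = 1452 K
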